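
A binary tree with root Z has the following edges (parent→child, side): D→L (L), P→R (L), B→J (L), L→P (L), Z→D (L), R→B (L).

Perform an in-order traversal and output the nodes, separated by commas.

J, B, R, P, L, D, Z

In-order visits the left subtree, then the node, then the right subtree.
At Z: go left to D.
  At D: go left to L.
    At L: go left to P.
      At P: go left to R.
        At R: go left to B.
          At B: go left to J.
            J is a leaf — visit J.
          Visit B.
          At B: no right child.
        Visit R.
        At R: no right child.
      Visit P.
      At P: no right child.
    Visit L.
    At L: no right child.
  Visit D.
  At D: no right child.
Visit Z.
At Z: no right child.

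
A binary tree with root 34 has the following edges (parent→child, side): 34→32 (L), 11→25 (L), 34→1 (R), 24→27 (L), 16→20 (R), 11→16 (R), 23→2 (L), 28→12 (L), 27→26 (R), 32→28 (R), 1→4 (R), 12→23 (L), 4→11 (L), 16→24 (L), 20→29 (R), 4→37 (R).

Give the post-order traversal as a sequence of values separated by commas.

Post-order visits the left subtree, then the right subtree, then the node.
At 34: go left to 32.
  At 32: no left child.
  At 32: go right to 28.
    At 28: go left to 12.
      At 12: go left to 23.
        At 23: go left to 2.
          2 is a leaf — visit 2.
        At 23: no right child.
        Visit 23.
      At 12: no right child.
      Visit 12.
    At 28: no right child.
    Visit 28.
  Visit 32.
At 34: go right to 1.
  At 1: no left child.
  At 1: go right to 4.
    At 4: go left to 11.
      At 11: go left to 25.
        25 is a leaf — visit 25.
      At 11: go right to 16.
        At 16: go left to 24.
          At 24: go left to 27.
            At 27: no left child.
            At 27: go right to 26.
              26 is a leaf — visit 26.
            Visit 27.
          At 24: no right child.
          Visit 24.
        At 16: go right to 20.
          At 20: no left child.
          At 20: go right to 29.
            29 is a leaf — visit 29.
          Visit 20.
        Visit 16.
      Visit 11.
    At 4: go right to 37.
      37 is a leaf — visit 37.
    Visit 4.
  Visit 1.
Visit 34.

2, 23, 12, 28, 32, 25, 26, 27, 24, 29, 20, 16, 11, 37, 4, 1, 34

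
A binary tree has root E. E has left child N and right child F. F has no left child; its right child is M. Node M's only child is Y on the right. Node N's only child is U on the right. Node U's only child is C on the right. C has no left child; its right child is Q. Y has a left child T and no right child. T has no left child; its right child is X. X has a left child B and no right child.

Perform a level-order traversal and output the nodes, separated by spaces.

Level-order visits nodes level by level from the root, left to right within each level.
Level 0: E
Level 1: N, F
Level 2: U, M
Level 3: C, Y
Level 4: Q, T
Level 5: X
Level 6: B

E N F U M C Y Q T X B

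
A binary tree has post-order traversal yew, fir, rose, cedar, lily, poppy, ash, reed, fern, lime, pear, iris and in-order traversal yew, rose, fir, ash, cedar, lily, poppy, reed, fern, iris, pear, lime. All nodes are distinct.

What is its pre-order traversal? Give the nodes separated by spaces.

The last element of post-order is the root; it splits in-order into left and right subtrees.
Root iris: left subtree has 9 nodes {yew, rose, fir, ash, cedar, lily, poppy, reed, fern}, right has 2 {pear, lime}.
  Root fern: left subtree has 8 nodes {yew, rose, fir, ash, cedar, lily, poppy, reed}, right has 0 { }.
    Root reed: left subtree has 7 nodes {yew, rose, fir, ash, cedar, lily, poppy}, right has 0 { }.
      Root ash: left subtree has 3 nodes {yew, rose, fir}, right has 3 {cedar, lily, poppy}.
        Root rose: left subtree has 1 node {yew}, right has 1 {fir}.
        Root poppy: left subtree has 2 nodes {cedar, lily}, right has 0 { }.
          Root lily: left subtree has 1 node {cedar}, right has 0 { }.
  Root pear: left subtree has 0 nodes { }, right has 1 {lime}.

iris fern reed ash rose yew fir poppy lily cedar pear lime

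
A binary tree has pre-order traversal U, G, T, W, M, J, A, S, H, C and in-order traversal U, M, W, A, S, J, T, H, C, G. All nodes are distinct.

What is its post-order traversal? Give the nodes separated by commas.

M, S, A, J, W, C, H, T, G, U

The first element of pre-order is the root; it splits in-order into left and right subtrees.
Root U: left subtree has 0 nodes { }, right has 9 {M, W, A, S, J, T, H, C, G}.
  Root G: left subtree has 8 nodes {M, W, A, S, J, T, H, C}, right has 0 { }.
    Root T: left subtree has 5 nodes {M, W, A, S, J}, right has 2 {H, C}.
      Root W: left subtree has 1 node {M}, right has 3 {A, S, J}.
        Root J: left subtree has 2 nodes {A, S}, right has 0 { }.
          Root A: left subtree has 0 nodes { }, right has 1 {S}.
      Root H: left subtree has 0 nodes { }, right has 1 {C}.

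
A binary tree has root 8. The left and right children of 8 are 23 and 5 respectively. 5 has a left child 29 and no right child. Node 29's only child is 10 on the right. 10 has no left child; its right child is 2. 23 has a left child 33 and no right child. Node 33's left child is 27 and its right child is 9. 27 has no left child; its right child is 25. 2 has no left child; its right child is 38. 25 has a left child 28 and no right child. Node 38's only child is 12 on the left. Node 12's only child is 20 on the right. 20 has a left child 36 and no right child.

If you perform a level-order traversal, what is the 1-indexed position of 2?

10

Level-order visits nodes level by level from the root, left to right within each level.
Level 0: 8
Level 1: 23, 5
Level 2: 33, 29
Level 3: 27, 9, 10
Level 4: 25, 2
Level 5: 28, 38
Level 6: 12
Level 7: 20
Level 8: 36
Full level-order sequence: 8, 23, 5, 33, 29, 27, 9, 10, 25, 2, 28, 38, 12, 20, 36.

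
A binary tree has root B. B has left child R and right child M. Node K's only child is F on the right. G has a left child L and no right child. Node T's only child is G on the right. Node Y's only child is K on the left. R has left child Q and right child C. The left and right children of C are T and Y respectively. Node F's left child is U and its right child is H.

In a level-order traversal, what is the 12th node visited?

U

Level-order visits nodes level by level from the root, left to right within each level.
Level 0: B
Level 1: R, M
Level 2: Q, C
Level 3: T, Y
Level 4: G, K
Level 5: L, F
Level 6: U, H
Full level-order sequence: B, R, M, Q, C, T, Y, G, K, L, F, U, H.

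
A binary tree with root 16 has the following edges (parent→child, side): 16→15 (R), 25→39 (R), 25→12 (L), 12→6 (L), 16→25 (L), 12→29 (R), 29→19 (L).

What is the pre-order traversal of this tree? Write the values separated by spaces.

Pre-order visits the node, then its left subtree, then its right subtree.
Visit 16.
At 16: go left to 25.
  Visit 25.
  At 25: go left to 12.
    Visit 12.
    At 12: go left to 6.
      6 is a leaf — visit 6.
    At 12: go right to 29.
      Visit 29.
      At 29: go left to 19.
        19 is a leaf — visit 19.
      At 29: no right child.
  At 25: go right to 39.
    39 is a leaf — visit 39.
At 16: go right to 15.
  15 is a leaf — visit 15.

16 25 12 6 29 19 39 15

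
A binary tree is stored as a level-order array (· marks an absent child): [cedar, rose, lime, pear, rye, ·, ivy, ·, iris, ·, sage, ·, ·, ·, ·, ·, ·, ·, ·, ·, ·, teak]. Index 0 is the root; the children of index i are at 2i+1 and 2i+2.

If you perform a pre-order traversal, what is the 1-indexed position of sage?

6

Pre-order visits the node, then its left subtree, then its right subtree.
Visit cedar.
At cedar: go left to rose.
  Visit rose.
  At rose: go left to pear.
    Visit pear.
    At pear: no left child.
    At pear: go right to iris.
      iris is a leaf — visit iris.
  At rose: go right to rye.
    Visit rye.
    At rye: no left child.
    At rye: go right to sage.
      Visit sage.
      At sage: go left to teak.
        teak is a leaf — visit teak.
      At sage: no right child.
At cedar: go right to lime.
  Visit lime.
  At lime: no left child.
  At lime: go right to ivy.
    ivy is a leaf — visit ivy.
Full pre-order sequence: cedar, rose, pear, iris, rye, sage, teak, lime, ivy.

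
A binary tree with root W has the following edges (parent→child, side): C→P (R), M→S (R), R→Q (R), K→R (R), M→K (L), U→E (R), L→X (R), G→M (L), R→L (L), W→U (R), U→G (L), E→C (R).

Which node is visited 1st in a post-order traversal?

X

Post-order visits the left subtree, then the right subtree, then the node.
At W: no left child.
At W: go right to U.
  At U: go left to G.
    At G: go left to M.
      At M: go left to K.
        At K: no left child.
        At K: go right to R.
          At R: go left to L.
            At L: no left child.
            At L: go right to X.
              X is a leaf — visit X.
            Visit L.
          At R: go right to Q.
            Q is a leaf — visit Q.
          Visit R.
        Visit K.
      At M: go right to S.
        S is a leaf — visit S.
      Visit M.
    At G: no right child.
    Visit G.
  At U: go right to E.
    At E: no left child.
    At E: go right to C.
      At C: no left child.
      At C: go right to P.
        P is a leaf — visit P.
      Visit C.
    Visit E.
  Visit U.
Visit W.
Full post-order sequence: X, L, Q, R, K, S, M, G, P, C, E, U, W.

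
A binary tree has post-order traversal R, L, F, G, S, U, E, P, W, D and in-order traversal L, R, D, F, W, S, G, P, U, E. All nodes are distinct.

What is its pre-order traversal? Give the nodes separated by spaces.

D L R W F P S G E U

The last element of post-order is the root; it splits in-order into left and right subtrees.
Root D: left subtree has 2 nodes {L, R}, right has 7 {F, W, S, G, P, U, E}.
  Root L: left subtree has 0 nodes { }, right has 1 {R}.
  Root W: left subtree has 1 node {F}, right has 5 {S, G, P, U, E}.
    Root P: left subtree has 2 nodes {S, G}, right has 2 {U, E}.
      Root S: left subtree has 0 nodes { }, right has 1 {G}.
      Root E: left subtree has 1 node {U}, right has 0 { }.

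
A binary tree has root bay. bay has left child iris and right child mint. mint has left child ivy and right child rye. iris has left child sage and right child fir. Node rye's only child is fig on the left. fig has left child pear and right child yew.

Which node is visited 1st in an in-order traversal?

sage

In-order visits the left subtree, then the node, then the right subtree.
At bay: go left to iris.
  At iris: go left to sage.
    sage is a leaf — visit sage.
  Visit iris.
  At iris: go right to fir.
    fir is a leaf — visit fir.
Visit bay.
At bay: go right to mint.
  At mint: go left to ivy.
    ivy is a leaf — visit ivy.
  Visit mint.
  At mint: go right to rye.
    At rye: go left to fig.
      At fig: go left to pear.
        pear is a leaf — visit pear.
      Visit fig.
      At fig: go right to yew.
        yew is a leaf — visit yew.
    Visit rye.
    At rye: no right child.
Full in-order sequence: sage, iris, fir, bay, ivy, mint, pear, fig, yew, rye.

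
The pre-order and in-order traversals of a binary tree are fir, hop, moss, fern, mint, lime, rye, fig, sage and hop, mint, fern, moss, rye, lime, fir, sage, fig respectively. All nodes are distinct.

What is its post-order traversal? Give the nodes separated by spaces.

The first element of pre-order is the root; it splits in-order into left and right subtrees.
Root fir: left subtree has 6 nodes {hop, mint, fern, moss, rye, lime}, right has 2 {sage, fig}.
  Root hop: left subtree has 0 nodes { }, right has 5 {mint, fern, moss, rye, lime}.
    Root moss: left subtree has 2 nodes {mint, fern}, right has 2 {rye, lime}.
      Root fern: left subtree has 1 node {mint}, right has 0 { }.
      Root lime: left subtree has 1 node {rye}, right has 0 { }.
  Root fig: left subtree has 1 node {sage}, right has 0 { }.

mint fern rye lime moss hop sage fig fir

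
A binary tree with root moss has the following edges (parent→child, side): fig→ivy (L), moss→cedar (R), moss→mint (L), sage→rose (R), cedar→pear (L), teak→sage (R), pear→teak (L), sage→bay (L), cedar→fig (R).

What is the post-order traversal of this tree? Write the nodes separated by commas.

Post-order visits the left subtree, then the right subtree, then the node.
At moss: go left to mint.
  mint is a leaf — visit mint.
At moss: go right to cedar.
  At cedar: go left to pear.
    At pear: go left to teak.
      At teak: no left child.
      At teak: go right to sage.
        At sage: go left to bay.
          bay is a leaf — visit bay.
        At sage: go right to rose.
          rose is a leaf — visit rose.
        Visit sage.
      Visit teak.
    At pear: no right child.
    Visit pear.
  At cedar: go right to fig.
    At fig: go left to ivy.
      ivy is a leaf — visit ivy.
    At fig: no right child.
    Visit fig.
  Visit cedar.
Visit moss.

mint, bay, rose, sage, teak, pear, ivy, fig, cedar, moss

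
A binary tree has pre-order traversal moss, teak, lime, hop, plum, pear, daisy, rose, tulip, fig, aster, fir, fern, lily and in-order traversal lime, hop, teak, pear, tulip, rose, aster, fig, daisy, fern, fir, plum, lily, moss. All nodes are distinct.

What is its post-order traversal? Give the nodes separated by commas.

hop, lime, tulip, aster, fig, rose, fern, fir, daisy, pear, lily, plum, teak, moss

The first element of pre-order is the root; it splits in-order into left and right subtrees.
Root moss: left subtree has 13 nodes {lime, hop, teak, pear, tulip, rose, aster, fig, daisy, fern, fir, plum, lily}, right has 0 { }.
  Root teak: left subtree has 2 nodes {lime, hop}, right has 10 {pear, tulip, rose, aster, fig, daisy, fern, fir, plum, lily}.
    Root lime: left subtree has 0 nodes { }, right has 1 {hop}.
    Root plum: left subtree has 8 nodes {pear, tulip, rose, aster, fig, daisy, fern, fir}, right has 1 {lily}.
      Root pear: left subtree has 0 nodes { }, right has 7 {tulip, rose, aster, fig, daisy, fern, fir}.
        Root daisy: left subtree has 4 nodes {tulip, rose, aster, fig}, right has 2 {fern, fir}.
          Root rose: left subtree has 1 node {tulip}, right has 2 {aster, fig}.
            Root fig: left subtree has 1 node {aster}, right has 0 { }.
          Root fir: left subtree has 1 node {fern}, right has 0 { }.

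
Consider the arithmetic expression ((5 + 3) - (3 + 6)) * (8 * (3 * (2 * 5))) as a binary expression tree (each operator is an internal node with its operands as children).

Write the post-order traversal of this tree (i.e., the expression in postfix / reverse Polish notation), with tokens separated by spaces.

5 3 + 3 6 + - 8 3 2 5 * * * *

Post-order on an expression tree gives postfix notation: for each operator, emit left operand, right operand, then the operator.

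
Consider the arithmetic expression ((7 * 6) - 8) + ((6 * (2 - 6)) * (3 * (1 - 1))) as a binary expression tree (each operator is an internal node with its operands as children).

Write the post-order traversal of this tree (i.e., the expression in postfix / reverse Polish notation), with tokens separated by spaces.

Post-order on an expression tree gives postfix notation: for each operator, emit left operand, right operand, then the operator.

7 6 * 8 - 6 2 6 - * 3 1 1 - * * +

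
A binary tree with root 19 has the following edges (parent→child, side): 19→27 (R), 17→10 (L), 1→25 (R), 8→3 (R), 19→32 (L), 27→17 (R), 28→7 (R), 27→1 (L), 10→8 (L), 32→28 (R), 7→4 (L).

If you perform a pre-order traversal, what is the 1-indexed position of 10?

10

Pre-order visits the node, then its left subtree, then its right subtree.
Visit 19.
At 19: go left to 32.
  Visit 32.
  At 32: no left child.
  At 32: go right to 28.
    Visit 28.
    At 28: no left child.
    At 28: go right to 7.
      Visit 7.
      At 7: go left to 4.
        4 is a leaf — visit 4.
      At 7: no right child.
At 19: go right to 27.
  Visit 27.
  At 27: go left to 1.
    Visit 1.
    At 1: no left child.
    At 1: go right to 25.
      25 is a leaf — visit 25.
  At 27: go right to 17.
    Visit 17.
    At 17: go left to 10.
      Visit 10.
      At 10: go left to 8.
        Visit 8.
        At 8: no left child.
        At 8: go right to 3.
          3 is a leaf — visit 3.
      At 10: no right child.
    At 17: no right child.
Full pre-order sequence: 19, 32, 28, 7, 4, 27, 1, 25, 17, 10, 8, 3.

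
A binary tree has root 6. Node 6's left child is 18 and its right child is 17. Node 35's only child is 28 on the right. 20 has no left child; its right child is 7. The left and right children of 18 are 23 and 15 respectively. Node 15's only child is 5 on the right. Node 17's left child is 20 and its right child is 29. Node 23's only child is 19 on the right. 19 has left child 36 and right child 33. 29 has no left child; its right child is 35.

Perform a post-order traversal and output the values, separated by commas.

36, 33, 19, 23, 5, 15, 18, 7, 20, 28, 35, 29, 17, 6

Post-order visits the left subtree, then the right subtree, then the node.
At 6: go left to 18.
  At 18: go left to 23.
    At 23: no left child.
    At 23: go right to 19.
      At 19: go left to 36.
        36 is a leaf — visit 36.
      At 19: go right to 33.
        33 is a leaf — visit 33.
      Visit 19.
    Visit 23.
  At 18: go right to 15.
    At 15: no left child.
    At 15: go right to 5.
      5 is a leaf — visit 5.
    Visit 15.
  Visit 18.
At 6: go right to 17.
  At 17: go left to 20.
    At 20: no left child.
    At 20: go right to 7.
      7 is a leaf — visit 7.
    Visit 20.
  At 17: go right to 29.
    At 29: no left child.
    At 29: go right to 35.
      At 35: no left child.
      At 35: go right to 28.
        28 is a leaf — visit 28.
      Visit 35.
    Visit 29.
  Visit 17.
Visit 6.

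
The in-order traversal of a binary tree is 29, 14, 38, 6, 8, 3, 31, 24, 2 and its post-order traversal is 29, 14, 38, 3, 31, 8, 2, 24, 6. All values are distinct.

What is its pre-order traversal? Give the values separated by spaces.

The last element of post-order is the root; it splits in-order into left and right subtrees.
Root 6: left subtree has 3 nodes {29, 14, 38}, right has 5 {8, 3, 31, 24, 2}.
  Root 38: left subtree has 2 nodes {29, 14}, right has 0 { }.
    Root 14: left subtree has 1 node {29}, right has 0 { }.
  Root 24: left subtree has 3 nodes {8, 3, 31}, right has 1 {2}.
    Root 8: left subtree has 0 nodes { }, right has 2 {3, 31}.
      Root 31: left subtree has 1 node {3}, right has 0 { }.

6 38 14 29 24 8 31 3 2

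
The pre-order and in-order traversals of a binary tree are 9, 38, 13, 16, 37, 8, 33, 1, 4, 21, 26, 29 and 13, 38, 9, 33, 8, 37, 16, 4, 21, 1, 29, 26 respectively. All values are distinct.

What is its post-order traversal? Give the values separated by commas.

The first element of pre-order is the root; it splits in-order into left and right subtrees.
Root 9: left subtree has 2 nodes {13, 38}, right has 9 {33, 8, 37, 16, 4, 21, 1, 29, 26}.
  Root 38: left subtree has 1 node {13}, right has 0 { }.
  Root 16: left subtree has 3 nodes {33, 8, 37}, right has 5 {4, 21, 1, 29, 26}.
    Root 37: left subtree has 2 nodes {33, 8}, right has 0 { }.
      Root 8: left subtree has 1 node {33}, right has 0 { }.
    Root 1: left subtree has 2 nodes {4, 21}, right has 2 {29, 26}.
      Root 4: left subtree has 0 nodes { }, right has 1 {21}.
      Root 26: left subtree has 1 node {29}, right has 0 { }.

13, 38, 33, 8, 37, 21, 4, 29, 26, 1, 16, 9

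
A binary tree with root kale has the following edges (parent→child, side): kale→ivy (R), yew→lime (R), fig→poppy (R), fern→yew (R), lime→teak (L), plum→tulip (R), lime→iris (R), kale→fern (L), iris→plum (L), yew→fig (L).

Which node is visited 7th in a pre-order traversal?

teak

Pre-order visits the node, then its left subtree, then its right subtree.
Visit kale.
At kale: go left to fern.
  Visit fern.
  At fern: no left child.
  At fern: go right to yew.
    Visit yew.
    At yew: go left to fig.
      Visit fig.
      At fig: no left child.
      At fig: go right to poppy.
        poppy is a leaf — visit poppy.
    At yew: go right to lime.
      Visit lime.
      At lime: go left to teak.
        teak is a leaf — visit teak.
      At lime: go right to iris.
        Visit iris.
        At iris: go left to plum.
          Visit plum.
          At plum: no left child.
          At plum: go right to tulip.
            tulip is a leaf — visit tulip.
        At iris: no right child.
At kale: go right to ivy.
  ivy is a leaf — visit ivy.
Full pre-order sequence: kale, fern, yew, fig, poppy, lime, teak, iris, plum, tulip, ivy.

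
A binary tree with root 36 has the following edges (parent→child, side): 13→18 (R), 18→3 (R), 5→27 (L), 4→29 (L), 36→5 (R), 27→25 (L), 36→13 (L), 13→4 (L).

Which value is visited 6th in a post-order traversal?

25

Post-order visits the left subtree, then the right subtree, then the node.
At 36: go left to 13.
  At 13: go left to 4.
    At 4: go left to 29.
      29 is a leaf — visit 29.
    At 4: no right child.
    Visit 4.
  At 13: go right to 18.
    At 18: no left child.
    At 18: go right to 3.
      3 is a leaf — visit 3.
    Visit 18.
  Visit 13.
At 36: go right to 5.
  At 5: go left to 27.
    At 27: go left to 25.
      25 is a leaf — visit 25.
    At 27: no right child.
    Visit 27.
  At 5: no right child.
  Visit 5.
Visit 36.
Full post-order sequence: 29, 4, 3, 18, 13, 25, 27, 5, 36.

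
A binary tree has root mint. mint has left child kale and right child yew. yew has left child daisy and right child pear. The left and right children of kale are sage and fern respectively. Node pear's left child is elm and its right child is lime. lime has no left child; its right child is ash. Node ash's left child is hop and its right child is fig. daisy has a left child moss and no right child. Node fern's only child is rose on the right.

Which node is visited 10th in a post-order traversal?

Post-order visits the left subtree, then the right subtree, then the node.
At mint: go left to kale.
  At kale: go left to sage.
    sage is a leaf — visit sage.
  At kale: go right to fern.
    At fern: no left child.
    At fern: go right to rose.
      rose is a leaf — visit rose.
    Visit fern.
  Visit kale.
At mint: go right to yew.
  At yew: go left to daisy.
    At daisy: go left to moss.
      moss is a leaf — visit moss.
    At daisy: no right child.
    Visit daisy.
  At yew: go right to pear.
    At pear: go left to elm.
      elm is a leaf — visit elm.
    At pear: go right to lime.
      At lime: no left child.
      At lime: go right to ash.
        At ash: go left to hop.
          hop is a leaf — visit hop.
        At ash: go right to fig.
          fig is a leaf — visit fig.
        Visit ash.
      Visit lime.
    Visit pear.
  Visit yew.
Visit mint.
Full post-order sequence: sage, rose, fern, kale, moss, daisy, elm, hop, fig, ash, lime, pear, yew, mint.

ash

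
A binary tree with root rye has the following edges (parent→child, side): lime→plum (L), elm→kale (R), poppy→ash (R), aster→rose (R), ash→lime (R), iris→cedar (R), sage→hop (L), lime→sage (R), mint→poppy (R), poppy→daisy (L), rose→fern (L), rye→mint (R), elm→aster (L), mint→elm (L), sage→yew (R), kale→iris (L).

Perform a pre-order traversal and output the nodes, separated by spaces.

rye mint elm aster rose fern kale iris cedar poppy daisy ash lime plum sage hop yew

Pre-order visits the node, then its left subtree, then its right subtree.
Visit rye.
At rye: no left child.
At rye: go right to mint.
  Visit mint.
  At mint: go left to elm.
    Visit elm.
    At elm: go left to aster.
      Visit aster.
      At aster: no left child.
      At aster: go right to rose.
        Visit rose.
        At rose: go left to fern.
          fern is a leaf — visit fern.
        At rose: no right child.
    At elm: go right to kale.
      Visit kale.
      At kale: go left to iris.
        Visit iris.
        At iris: no left child.
        At iris: go right to cedar.
          cedar is a leaf — visit cedar.
      At kale: no right child.
  At mint: go right to poppy.
    Visit poppy.
    At poppy: go left to daisy.
      daisy is a leaf — visit daisy.
    At poppy: go right to ash.
      Visit ash.
      At ash: no left child.
      At ash: go right to lime.
        Visit lime.
        At lime: go left to plum.
          plum is a leaf — visit plum.
        At lime: go right to sage.
          Visit sage.
          At sage: go left to hop.
            hop is a leaf — visit hop.
          At sage: go right to yew.
            yew is a leaf — visit yew.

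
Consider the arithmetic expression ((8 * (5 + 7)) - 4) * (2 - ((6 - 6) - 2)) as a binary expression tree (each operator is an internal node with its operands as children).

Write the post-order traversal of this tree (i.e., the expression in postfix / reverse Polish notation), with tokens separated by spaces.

Post-order on an expression tree gives postfix notation: for each operator, emit left operand, right operand, then the operator.

8 5 7 + * 4 - 2 6 6 - 2 - - *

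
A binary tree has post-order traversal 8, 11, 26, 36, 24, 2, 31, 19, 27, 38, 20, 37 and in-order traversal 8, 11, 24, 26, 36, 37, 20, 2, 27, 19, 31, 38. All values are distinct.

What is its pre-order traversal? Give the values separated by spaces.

37 24 11 8 36 26 20 38 27 2 19 31

The last element of post-order is the root; it splits in-order into left and right subtrees.
Root 37: left subtree has 5 nodes {8, 11, 24, 26, 36}, right has 6 {20, 2, 27, 19, 31, 38}.
  Root 24: left subtree has 2 nodes {8, 11}, right has 2 {26, 36}.
    Root 11: left subtree has 1 node {8}, right has 0 { }.
    Root 36: left subtree has 1 node {26}, right has 0 { }.
  Root 20: left subtree has 0 nodes { }, right has 5 {2, 27, 19, 31, 38}.
    Root 38: left subtree has 4 nodes {2, 27, 19, 31}, right has 0 { }.
      Root 27: left subtree has 1 node {2}, right has 2 {19, 31}.
        Root 19: left subtree has 0 nodes { }, right has 1 {31}.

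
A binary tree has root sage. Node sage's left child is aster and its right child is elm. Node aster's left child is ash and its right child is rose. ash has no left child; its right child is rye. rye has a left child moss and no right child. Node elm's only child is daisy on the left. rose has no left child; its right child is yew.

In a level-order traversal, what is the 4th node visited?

Level-order visits nodes level by level from the root, left to right within each level.
Level 0: sage
Level 1: aster, elm
Level 2: ash, rose, daisy
Level 3: rye, yew
Level 4: moss
Full level-order sequence: sage, aster, elm, ash, rose, daisy, rye, yew, moss.

ash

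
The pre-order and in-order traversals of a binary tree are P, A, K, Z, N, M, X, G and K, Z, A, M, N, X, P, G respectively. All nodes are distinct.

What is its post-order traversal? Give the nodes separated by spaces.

Z K M X N A G P

The first element of pre-order is the root; it splits in-order into left and right subtrees.
Root P: left subtree has 6 nodes {K, Z, A, M, N, X}, right has 1 {G}.
  Root A: left subtree has 2 nodes {K, Z}, right has 3 {M, N, X}.
    Root K: left subtree has 0 nodes { }, right has 1 {Z}.
    Root N: left subtree has 1 node {M}, right has 1 {X}.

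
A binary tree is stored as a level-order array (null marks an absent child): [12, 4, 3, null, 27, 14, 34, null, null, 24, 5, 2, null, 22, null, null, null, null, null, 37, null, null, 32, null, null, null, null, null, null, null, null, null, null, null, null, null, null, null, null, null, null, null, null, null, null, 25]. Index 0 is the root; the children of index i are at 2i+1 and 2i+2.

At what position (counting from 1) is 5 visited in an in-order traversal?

5

In-order visits the left subtree, then the node, then the right subtree.
At 12: go left to 4.
  At 4: no left child.
  Visit 4.
  At 4: go right to 27.
    At 27: go left to 24.
      At 24: go left to 37.
        37 is a leaf — visit 37.
      Visit 24.
      At 24: no right child.
    Visit 27.
    At 27: go right to 5.
      At 5: no left child.
      Visit 5.
      At 5: go right to 32.
        At 32: go left to 25.
          25 is a leaf — visit 25.
        Visit 32.
        At 32: no right child.
Visit 12.
At 12: go right to 3.
  At 3: go left to 14.
    At 14: go left to 2.
      2 is a leaf — visit 2.
    Visit 14.
    At 14: no right child.
  Visit 3.
  At 3: go right to 34.
    At 34: go left to 22.
      22 is a leaf — visit 22.
    Visit 34.
    At 34: no right child.
Full in-order sequence: 4, 37, 24, 27, 5, 25, 32, 12, 2, 14, 3, 22, 34.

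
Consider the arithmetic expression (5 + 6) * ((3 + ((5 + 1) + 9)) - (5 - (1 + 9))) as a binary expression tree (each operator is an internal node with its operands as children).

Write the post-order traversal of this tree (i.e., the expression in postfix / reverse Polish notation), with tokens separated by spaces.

5 6 + 3 5 1 + 9 + + 5 1 9 + - - *

Post-order on an expression tree gives postfix notation: for each operator, emit left operand, right operand, then the operator.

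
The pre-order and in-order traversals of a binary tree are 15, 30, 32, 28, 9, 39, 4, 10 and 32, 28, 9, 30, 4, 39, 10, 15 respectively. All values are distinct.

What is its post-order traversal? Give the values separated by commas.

9, 28, 32, 4, 10, 39, 30, 15

The first element of pre-order is the root; it splits in-order into left and right subtrees.
Root 15: left subtree has 7 nodes {32, 28, 9, 30, 4, 39, 10}, right has 0 { }.
  Root 30: left subtree has 3 nodes {32, 28, 9}, right has 3 {4, 39, 10}.
    Root 32: left subtree has 0 nodes { }, right has 2 {28, 9}.
      Root 28: left subtree has 0 nodes { }, right has 1 {9}.
    Root 39: left subtree has 1 node {4}, right has 1 {10}.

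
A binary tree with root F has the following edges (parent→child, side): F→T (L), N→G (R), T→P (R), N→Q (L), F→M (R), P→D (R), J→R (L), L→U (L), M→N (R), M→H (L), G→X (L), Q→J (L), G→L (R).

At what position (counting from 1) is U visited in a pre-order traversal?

14

Pre-order visits the node, then its left subtree, then its right subtree.
Visit F.
At F: go left to T.
  Visit T.
  At T: no left child.
  At T: go right to P.
    Visit P.
    At P: no left child.
    At P: go right to D.
      D is a leaf — visit D.
At F: go right to M.
  Visit M.
  At M: go left to H.
    H is a leaf — visit H.
  At M: go right to N.
    Visit N.
    At N: go left to Q.
      Visit Q.
      At Q: go left to J.
        Visit J.
        At J: go left to R.
          R is a leaf — visit R.
        At J: no right child.
      At Q: no right child.
    At N: go right to G.
      Visit G.
      At G: go left to X.
        X is a leaf — visit X.
      At G: go right to L.
        Visit L.
        At L: go left to U.
          U is a leaf — visit U.
        At L: no right child.
Full pre-order sequence: F, T, P, D, M, H, N, Q, J, R, G, X, L, U.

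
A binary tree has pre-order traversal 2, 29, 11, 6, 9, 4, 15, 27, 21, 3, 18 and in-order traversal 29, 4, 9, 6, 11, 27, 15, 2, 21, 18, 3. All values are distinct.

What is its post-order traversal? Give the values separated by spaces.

The first element of pre-order is the root; it splits in-order into left and right subtrees.
Root 2: left subtree has 7 nodes {29, 4, 9, 6, 11, 27, 15}, right has 3 {21, 18, 3}.
  Root 29: left subtree has 0 nodes { }, right has 6 {4, 9, 6, 11, 27, 15}.
    Root 11: left subtree has 3 nodes {4, 9, 6}, right has 2 {27, 15}.
      Root 6: left subtree has 2 nodes {4, 9}, right has 0 { }.
        Root 9: left subtree has 1 node {4}, right has 0 { }.
      Root 15: left subtree has 1 node {27}, right has 0 { }.
  Root 21: left subtree has 0 nodes { }, right has 2 {18, 3}.
    Root 3: left subtree has 1 node {18}, right has 0 { }.

4 9 6 27 15 11 29 18 3 21 2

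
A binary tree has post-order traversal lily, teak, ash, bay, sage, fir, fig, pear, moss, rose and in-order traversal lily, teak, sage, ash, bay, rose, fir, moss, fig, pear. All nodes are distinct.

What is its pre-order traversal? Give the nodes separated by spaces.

The last element of post-order is the root; it splits in-order into left and right subtrees.
Root rose: left subtree has 5 nodes {lily, teak, sage, ash, bay}, right has 4 {fir, moss, fig, pear}.
  Root sage: left subtree has 2 nodes {lily, teak}, right has 2 {ash, bay}.
    Root teak: left subtree has 1 node {lily}, right has 0 { }.
    Root bay: left subtree has 1 node {ash}, right has 0 { }.
  Root moss: left subtree has 1 node {fir}, right has 2 {fig, pear}.
    Root pear: left subtree has 1 node {fig}, right has 0 { }.

rose sage teak lily bay ash moss fir pear fig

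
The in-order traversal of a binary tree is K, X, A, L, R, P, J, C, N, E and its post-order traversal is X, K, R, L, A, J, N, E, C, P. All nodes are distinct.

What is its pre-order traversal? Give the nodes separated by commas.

P, A, K, X, L, R, C, J, E, N

The last element of post-order is the root; it splits in-order into left and right subtrees.
Root P: left subtree has 5 nodes {K, X, A, L, R}, right has 4 {J, C, N, E}.
  Root A: left subtree has 2 nodes {K, X}, right has 2 {L, R}.
    Root K: left subtree has 0 nodes { }, right has 1 {X}.
    Root L: left subtree has 0 nodes { }, right has 1 {R}.
  Root C: left subtree has 1 node {J}, right has 2 {N, E}.
    Root E: left subtree has 1 node {N}, right has 0 { }.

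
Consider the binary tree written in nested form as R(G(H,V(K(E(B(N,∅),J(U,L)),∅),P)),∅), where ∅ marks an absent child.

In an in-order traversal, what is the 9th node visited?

K

In-order visits the left subtree, then the node, then the right subtree.
At R: go left to G.
  At G: go left to H.
    H is a leaf — visit H.
  Visit G.
  At G: go right to V.
    At V: go left to K.
      At K: go left to E.
        At E: go left to B.
          At B: go left to N.
            N is a leaf — visit N.
          Visit B.
          At B: no right child.
        Visit E.
        At E: go right to J.
          At J: go left to U.
            U is a leaf — visit U.
          Visit J.
          At J: go right to L.
            L is a leaf — visit L.
      Visit K.
      At K: no right child.
    Visit V.
    At V: go right to P.
      P is a leaf — visit P.
Visit R.
At R: no right child.
Full in-order sequence: H, G, N, B, E, U, J, L, K, V, P, R.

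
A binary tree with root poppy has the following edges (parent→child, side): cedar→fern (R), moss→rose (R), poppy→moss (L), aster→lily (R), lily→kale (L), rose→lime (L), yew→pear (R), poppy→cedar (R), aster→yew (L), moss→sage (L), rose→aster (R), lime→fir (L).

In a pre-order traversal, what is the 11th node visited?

kale

Pre-order visits the node, then its left subtree, then its right subtree.
Visit poppy.
At poppy: go left to moss.
  Visit moss.
  At moss: go left to sage.
    sage is a leaf — visit sage.
  At moss: go right to rose.
    Visit rose.
    At rose: go left to lime.
      Visit lime.
      At lime: go left to fir.
        fir is a leaf — visit fir.
      At lime: no right child.
    At rose: go right to aster.
      Visit aster.
      At aster: go left to yew.
        Visit yew.
        At yew: no left child.
        At yew: go right to pear.
          pear is a leaf — visit pear.
      At aster: go right to lily.
        Visit lily.
        At lily: go left to kale.
          kale is a leaf — visit kale.
        At lily: no right child.
At poppy: go right to cedar.
  Visit cedar.
  At cedar: no left child.
  At cedar: go right to fern.
    fern is a leaf — visit fern.
Full pre-order sequence: poppy, moss, sage, rose, lime, fir, aster, yew, pear, lily, kale, cedar, fern.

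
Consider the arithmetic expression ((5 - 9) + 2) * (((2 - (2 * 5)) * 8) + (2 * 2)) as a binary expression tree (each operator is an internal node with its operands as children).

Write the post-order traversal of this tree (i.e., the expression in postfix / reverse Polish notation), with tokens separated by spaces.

5 9 - 2 + 2 2 5 * - 8 * 2 2 * + *

Post-order on an expression tree gives postfix notation: for each operator, emit left operand, right operand, then the operator.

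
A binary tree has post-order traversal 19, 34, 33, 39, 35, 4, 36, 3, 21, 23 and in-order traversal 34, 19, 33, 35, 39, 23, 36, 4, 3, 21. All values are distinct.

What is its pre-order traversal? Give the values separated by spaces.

The last element of post-order is the root; it splits in-order into left and right subtrees.
Root 23: left subtree has 5 nodes {34, 19, 33, 35, 39}, right has 4 {36, 4, 3, 21}.
  Root 35: left subtree has 3 nodes {34, 19, 33}, right has 1 {39}.
    Root 33: left subtree has 2 nodes {34, 19}, right has 0 { }.
      Root 34: left subtree has 0 nodes { }, right has 1 {19}.
  Root 21: left subtree has 3 nodes {36, 4, 3}, right has 0 { }.
    Root 3: left subtree has 2 nodes {36, 4}, right has 0 { }.
      Root 36: left subtree has 0 nodes { }, right has 1 {4}.

23 35 33 34 19 39 21 3 36 4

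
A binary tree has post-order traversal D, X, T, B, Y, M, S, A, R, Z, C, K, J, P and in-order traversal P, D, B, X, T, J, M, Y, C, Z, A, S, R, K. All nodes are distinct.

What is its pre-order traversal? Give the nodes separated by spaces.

P J B D T X K C M Y Z R A S

The last element of post-order is the root; it splits in-order into left and right subtrees.
Root P: left subtree has 0 nodes { }, right has 13 {D, B, X, T, J, M, Y, C, Z, A, S, R, K}.
  Root J: left subtree has 4 nodes {D, B, X, T}, right has 8 {M, Y, C, Z, A, S, R, K}.
    Root B: left subtree has 1 node {D}, right has 2 {X, T}.
      Root T: left subtree has 1 node {X}, right has 0 { }.
    Root K: left subtree has 7 nodes {M, Y, C, Z, A, S, R}, right has 0 { }.
      Root C: left subtree has 2 nodes {M, Y}, right has 4 {Z, A, S, R}.
        Root M: left subtree has 0 nodes { }, right has 1 {Y}.
        Root Z: left subtree has 0 nodes { }, right has 3 {A, S, R}.
          Root R: left subtree has 2 nodes {A, S}, right has 0 { }.
            Root A: left subtree has 0 nodes { }, right has 1 {S}.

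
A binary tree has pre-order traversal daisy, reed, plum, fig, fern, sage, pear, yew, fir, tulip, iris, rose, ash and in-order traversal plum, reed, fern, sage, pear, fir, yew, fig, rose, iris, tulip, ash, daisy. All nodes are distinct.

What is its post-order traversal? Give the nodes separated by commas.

The first element of pre-order is the root; it splits in-order into left and right subtrees.
Root daisy: left subtree has 12 nodes {plum, reed, fern, sage, pear, fir, yew, fig, rose, iris, tulip, ash}, right has 0 { }.
  Root reed: left subtree has 1 node {plum}, right has 10 {fern, sage, pear, fir, yew, fig, rose, iris, tulip, ash}.
    Root fig: left subtree has 5 nodes {fern, sage, pear, fir, yew}, right has 4 {rose, iris, tulip, ash}.
      Root fern: left subtree has 0 nodes { }, right has 4 {sage, pear, fir, yew}.
        Root sage: left subtree has 0 nodes { }, right has 3 {pear, fir, yew}.
          Root pear: left subtree has 0 nodes { }, right has 2 {fir, yew}.
            Root yew: left subtree has 1 node {fir}, right has 0 { }.
      Root tulip: left subtree has 2 nodes {rose, iris}, right has 1 {ash}.
        Root iris: left subtree has 1 node {rose}, right has 0 { }.

plum, fir, yew, pear, sage, fern, rose, iris, ash, tulip, fig, reed, daisy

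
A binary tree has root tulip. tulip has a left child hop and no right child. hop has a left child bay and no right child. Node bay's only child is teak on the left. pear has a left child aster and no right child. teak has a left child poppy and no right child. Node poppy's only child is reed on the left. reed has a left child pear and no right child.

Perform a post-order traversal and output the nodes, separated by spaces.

Post-order visits the left subtree, then the right subtree, then the node.
At tulip: go left to hop.
  At hop: go left to bay.
    At bay: go left to teak.
      At teak: go left to poppy.
        At poppy: go left to reed.
          At reed: go left to pear.
            At pear: go left to aster.
              aster is a leaf — visit aster.
            At pear: no right child.
            Visit pear.
          At reed: no right child.
          Visit reed.
        At poppy: no right child.
        Visit poppy.
      At teak: no right child.
      Visit teak.
    At bay: no right child.
    Visit bay.
  At hop: no right child.
  Visit hop.
At tulip: no right child.
Visit tulip.

aster pear reed poppy teak bay hop tulip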